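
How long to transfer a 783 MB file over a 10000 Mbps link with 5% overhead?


Effective throughput = 10000 * (1 - 5/100) = 9500 Mbps
File size in Mb = 783 * 8 = 6264 Mb
Time = 6264 / 9500
Time = 0.6594 seconds


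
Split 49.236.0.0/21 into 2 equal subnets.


New prefix = 21 + 1 = 22
Each subnet has 1024 addresses
  49.236.0.0/22
  49.236.4.0/22
Subnets: 49.236.0.0/22, 49.236.4.0/22


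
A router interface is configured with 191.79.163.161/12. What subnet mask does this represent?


/12 means 12 network bits, 20 host bits
Binary: 11111111111100000000000000000000
Mask: 255.240.0.0


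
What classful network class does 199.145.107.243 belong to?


First octet: 199
Binary: 11000111
110xxxxx -> Class C (192-223)
Class C, default mask 255.255.255.0 (/24)


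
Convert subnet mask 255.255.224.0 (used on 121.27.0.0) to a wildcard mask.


Subnet mask: 255.255.224.0
Wildcard = 255.255.255.255 - subnet mask
255 - 255 = 0
255 - 255 = 0
255 - 224 = 31
255 - 0 = 255
Wildcard: 0.0.31.255


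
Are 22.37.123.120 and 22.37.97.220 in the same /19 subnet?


Mask: 255.255.224.0
22.37.123.120 AND mask = 22.37.96.0
22.37.97.220 AND mask = 22.37.96.0
Yes, same subnet (22.37.96.0)


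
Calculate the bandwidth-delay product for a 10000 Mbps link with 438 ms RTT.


BDP = bandwidth * RTT
= 10000 Mbps * 438 ms
= 10000 * 1e6 * 438 / 1000 bits
= 4380000000 bits
= 547500000 bytes
= 534667.9688 KB
BDP = 4380000000 bits (547500000 bytes)


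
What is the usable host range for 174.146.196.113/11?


Network: 174.128.0.0
Broadcast: 174.159.255.255
First usable = network + 1
Last usable = broadcast - 1
Range: 174.128.0.1 to 174.159.255.254


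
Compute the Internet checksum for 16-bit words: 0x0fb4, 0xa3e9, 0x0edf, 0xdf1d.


Sum all words (with carry folding):
+ 0x0fb4 = 0x0fb4
+ 0xa3e9 = 0xb39d
+ 0x0edf = 0xc27c
+ 0xdf1d = 0xa19a
One's complement: ~0xa19a
Checksum = 0x5e65


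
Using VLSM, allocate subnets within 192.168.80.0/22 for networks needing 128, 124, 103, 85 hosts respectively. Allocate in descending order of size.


128 hosts -> /24 (254 usable): 192.168.80.0/24
124 hosts -> /25 (126 usable): 192.168.81.0/25
103 hosts -> /25 (126 usable): 192.168.81.128/25
85 hosts -> /25 (126 usable): 192.168.82.0/25
Allocation: 192.168.80.0/24 (128 hosts, 254 usable); 192.168.81.0/25 (124 hosts, 126 usable); 192.168.81.128/25 (103 hosts, 126 usable); 192.168.82.0/25 (85 hosts, 126 usable)


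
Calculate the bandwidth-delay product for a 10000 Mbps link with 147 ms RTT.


BDP = bandwidth * RTT
= 10000 Mbps * 147 ms
= 10000 * 1e6 * 147 / 1000 bits
= 1470000000 bits
= 183750000 bytes
= 179443.3594 KB
BDP = 1470000000 bits (183750000 bytes)


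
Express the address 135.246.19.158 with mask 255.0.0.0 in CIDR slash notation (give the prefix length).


Binary: 11111111.00000000.00000000.00000000
Count leading 1s
Prefix: /8


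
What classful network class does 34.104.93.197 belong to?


First octet: 34
Binary: 00100010
0xxxxxxx -> Class A (1-126)
Class A, default mask 255.0.0.0 (/8)


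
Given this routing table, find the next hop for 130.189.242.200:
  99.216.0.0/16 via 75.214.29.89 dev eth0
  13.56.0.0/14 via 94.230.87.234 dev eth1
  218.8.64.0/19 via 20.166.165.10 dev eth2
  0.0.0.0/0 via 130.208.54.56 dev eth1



Longest prefix match for 130.189.242.200:
  /16 99.216.0.0: no
  /14 13.56.0.0: no
  /19 218.8.64.0: no
  /0 0.0.0.0: MATCH
Selected: next-hop 130.208.54.56 via eth1 (matched /0)


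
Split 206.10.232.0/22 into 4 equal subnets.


New prefix = 22 + 2 = 24
Each subnet has 256 addresses
  206.10.232.0/24
  206.10.233.0/24
  206.10.234.0/24
  206.10.235.0/24
Subnets: 206.10.232.0/24, 206.10.233.0/24, 206.10.234.0/24, 206.10.235.0/24


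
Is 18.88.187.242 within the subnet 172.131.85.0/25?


Subnet network: 172.131.85.0
Test IP AND mask: 18.88.187.128
No, 18.88.187.242 is not in 172.131.85.0/25


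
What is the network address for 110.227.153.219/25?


IP:   01101110.11100011.10011001.11011011
Mask: 11111111.11111111.11111111.10000000
AND operation:
Net:  01101110.11100011.10011001.10000000
Network: 110.227.153.128/25


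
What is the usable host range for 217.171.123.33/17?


Network: 217.171.0.0
Broadcast: 217.171.127.255
First usable = network + 1
Last usable = broadcast - 1
Range: 217.171.0.1 to 217.171.127.254


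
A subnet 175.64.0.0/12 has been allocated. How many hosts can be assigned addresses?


Host bits = 32 - 12 = 20
Total addresses = 2^20 = 1048576
Usable = total - 2 (network and broadcast)
Usable hosts: 1048574


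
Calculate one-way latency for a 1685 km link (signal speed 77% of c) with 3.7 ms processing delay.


Speed = 0.77 * 3e5 km/s = 231000 km/s
Propagation delay = 1685 / 231000 = 0.0073 s = 7.2944 ms
Processing delay = 3.7 ms
Total one-way latency = 10.9944 ms


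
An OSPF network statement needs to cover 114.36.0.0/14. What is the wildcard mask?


Subnet mask: 255.252.0.0
Wildcard = 255.255.255.255 - subnet mask
255 - 255 = 0
255 - 252 = 3
255 - 0 = 255
255 - 0 = 255
Wildcard: 0.3.255.255


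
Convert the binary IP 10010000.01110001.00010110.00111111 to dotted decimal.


10010000 = 144
01110001 = 113
00010110 = 22
00111111 = 63
IP: 144.113.22.63


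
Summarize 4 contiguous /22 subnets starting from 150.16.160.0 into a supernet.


Original prefix: /22
Number of subnets: 4 = 2^2
New prefix = 22 - 2 = 20
Supernet: 150.16.160.0/20


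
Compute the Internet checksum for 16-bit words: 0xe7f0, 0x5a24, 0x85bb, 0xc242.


Sum all words (with carry folding):
+ 0xe7f0 = 0xe7f0
+ 0x5a24 = 0x4215
+ 0x85bb = 0xc7d0
+ 0xc242 = 0x8a13
One's complement: ~0x8a13
Checksum = 0x75ec


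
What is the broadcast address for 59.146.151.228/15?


Network: 59.146.0.0/15
Host bits = 17
Set all host bits to 1:
Broadcast: 59.147.255.255


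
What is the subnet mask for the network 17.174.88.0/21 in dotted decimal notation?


/21 means 21 network bits, 11 host bits
Binary: 11111111111111111111100000000000
Mask: 255.255.248.0


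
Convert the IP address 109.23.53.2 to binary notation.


109 = 01101101
23 = 00010111
53 = 00110101
2 = 00000010
Binary: 01101101.00010111.00110101.00000010


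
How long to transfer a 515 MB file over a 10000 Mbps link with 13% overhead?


Effective throughput = 10000 * (1 - 13/100) = 8700 Mbps
File size in Mb = 515 * 8 = 4120 Mb
Time = 4120 / 8700
Time = 0.4736 seconds


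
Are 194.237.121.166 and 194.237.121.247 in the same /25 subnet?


Mask: 255.255.255.128
194.237.121.166 AND mask = 194.237.121.128
194.237.121.247 AND mask = 194.237.121.128
Yes, same subnet (194.237.121.128)


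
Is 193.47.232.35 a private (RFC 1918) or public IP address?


RFC 1918 private ranges:
  10.0.0.0/8 (10.0.0.0 - 10.255.255.255)
  172.16.0.0/12 (172.16.0.0 - 172.31.255.255)
  192.168.0.0/16 (192.168.0.0 - 192.168.255.255)
Public (not in any RFC 1918 range)


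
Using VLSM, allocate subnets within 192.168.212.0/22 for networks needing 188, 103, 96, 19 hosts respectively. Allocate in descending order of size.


188 hosts -> /24 (254 usable): 192.168.212.0/24
103 hosts -> /25 (126 usable): 192.168.213.0/25
96 hosts -> /25 (126 usable): 192.168.213.128/25
19 hosts -> /27 (30 usable): 192.168.214.0/27
Allocation: 192.168.212.0/24 (188 hosts, 254 usable); 192.168.213.0/25 (103 hosts, 126 usable); 192.168.213.128/25 (96 hosts, 126 usable); 192.168.214.0/27 (19 hosts, 30 usable)


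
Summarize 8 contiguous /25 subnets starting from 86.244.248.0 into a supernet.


Original prefix: /25
Number of subnets: 8 = 2^3
New prefix = 25 - 3 = 22
Supernet: 86.244.248.0/22


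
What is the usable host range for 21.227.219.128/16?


Network: 21.227.0.0
Broadcast: 21.227.255.255
First usable = network + 1
Last usable = broadcast - 1
Range: 21.227.0.1 to 21.227.255.254


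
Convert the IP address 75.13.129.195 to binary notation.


75 = 01001011
13 = 00001101
129 = 10000001
195 = 11000011
Binary: 01001011.00001101.10000001.11000011


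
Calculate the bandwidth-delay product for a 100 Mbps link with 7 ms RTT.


BDP = bandwidth * RTT
= 100 Mbps * 7 ms
= 100 * 1e6 * 7 / 1000 bits
= 700000 bits
= 87500 bytes
= 85.4492 KB
BDP = 700000 bits (87500 bytes)


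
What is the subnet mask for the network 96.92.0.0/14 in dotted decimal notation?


/14 means 14 network bits, 18 host bits
Binary: 11111111111111000000000000000000
Mask: 255.252.0.0


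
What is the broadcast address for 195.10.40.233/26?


Network: 195.10.40.192/26
Host bits = 6
Set all host bits to 1:
Broadcast: 195.10.40.255


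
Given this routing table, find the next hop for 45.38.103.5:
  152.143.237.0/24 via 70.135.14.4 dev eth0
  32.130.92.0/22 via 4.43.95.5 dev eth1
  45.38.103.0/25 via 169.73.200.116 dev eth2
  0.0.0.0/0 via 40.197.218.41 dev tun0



Longest prefix match for 45.38.103.5:
  /24 152.143.237.0: no
  /22 32.130.92.0: no
  /25 45.38.103.0: MATCH
  /0 0.0.0.0: MATCH
Selected: next-hop 169.73.200.116 via eth2 (matched /25)


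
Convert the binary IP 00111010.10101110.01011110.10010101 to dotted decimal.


00111010 = 58
10101110 = 174
01011110 = 94
10010101 = 149
IP: 58.174.94.149


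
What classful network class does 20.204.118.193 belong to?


First octet: 20
Binary: 00010100
0xxxxxxx -> Class A (1-126)
Class A, default mask 255.0.0.0 (/8)


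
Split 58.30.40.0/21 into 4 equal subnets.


New prefix = 21 + 2 = 23
Each subnet has 512 addresses
  58.30.40.0/23
  58.30.42.0/23
  58.30.44.0/23
  58.30.46.0/23
Subnets: 58.30.40.0/23, 58.30.42.0/23, 58.30.44.0/23, 58.30.46.0/23


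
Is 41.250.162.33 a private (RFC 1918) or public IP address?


RFC 1918 private ranges:
  10.0.0.0/8 (10.0.0.0 - 10.255.255.255)
  172.16.0.0/12 (172.16.0.0 - 172.31.255.255)
  192.168.0.0/16 (192.168.0.0 - 192.168.255.255)
Public (not in any RFC 1918 range)


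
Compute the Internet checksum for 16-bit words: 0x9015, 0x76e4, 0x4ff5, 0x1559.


Sum all words (with carry folding):
+ 0x9015 = 0x9015
+ 0x76e4 = 0x06fa
+ 0x4ff5 = 0x56ef
+ 0x1559 = 0x6c48
One's complement: ~0x6c48
Checksum = 0x93b7


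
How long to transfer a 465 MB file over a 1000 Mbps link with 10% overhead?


Effective throughput = 1000 * (1 - 10/100) = 900 Mbps
File size in Mb = 465 * 8 = 3720 Mb
Time = 3720 / 900
Time = 4.1333 seconds


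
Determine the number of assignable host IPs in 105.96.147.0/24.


Host bits = 32 - 24 = 8
Total addresses = 2^8 = 256
Usable = total - 2 (network and broadcast)
Usable hosts: 254


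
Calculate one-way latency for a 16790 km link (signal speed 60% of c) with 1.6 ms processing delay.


Speed = 0.6 * 3e5 km/s = 180000 km/s
Propagation delay = 16790 / 180000 = 0.0933 s = 93.2778 ms
Processing delay = 1.6 ms
Total one-way latency = 94.8778 ms


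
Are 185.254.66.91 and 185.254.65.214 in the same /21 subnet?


Mask: 255.255.248.0
185.254.66.91 AND mask = 185.254.64.0
185.254.65.214 AND mask = 185.254.64.0
Yes, same subnet (185.254.64.0)


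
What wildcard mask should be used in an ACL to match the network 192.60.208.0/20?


Subnet mask: 255.255.240.0
Wildcard = 255.255.255.255 - subnet mask
255 - 255 = 0
255 - 255 = 0
255 - 240 = 15
255 - 0 = 255
Wildcard: 0.0.15.255


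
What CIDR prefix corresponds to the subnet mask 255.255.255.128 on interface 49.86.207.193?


Binary: 11111111.11111111.11111111.10000000
Count leading 1s
Prefix: /25


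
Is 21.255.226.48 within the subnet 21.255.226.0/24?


Subnet network: 21.255.226.0
Test IP AND mask: 21.255.226.0
Yes, 21.255.226.48 is in 21.255.226.0/24


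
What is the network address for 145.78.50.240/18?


IP:   10010001.01001110.00110010.11110000
Mask: 11111111.11111111.11000000.00000000
AND operation:
Net:  10010001.01001110.00000000.00000000
Network: 145.78.0.0/18


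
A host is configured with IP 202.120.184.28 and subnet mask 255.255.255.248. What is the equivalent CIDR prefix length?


Binary: 11111111.11111111.11111111.11111000
Count leading 1s
Prefix: /29


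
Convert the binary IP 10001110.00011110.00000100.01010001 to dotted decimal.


10001110 = 142
00011110 = 30
00000100 = 4
01010001 = 81
IP: 142.30.4.81


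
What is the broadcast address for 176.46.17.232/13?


Network: 176.40.0.0/13
Host bits = 19
Set all host bits to 1:
Broadcast: 176.47.255.255


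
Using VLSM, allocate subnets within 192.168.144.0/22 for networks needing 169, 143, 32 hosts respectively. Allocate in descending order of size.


169 hosts -> /24 (254 usable): 192.168.144.0/24
143 hosts -> /24 (254 usable): 192.168.145.0/24
32 hosts -> /26 (62 usable): 192.168.146.0/26
Allocation: 192.168.144.0/24 (169 hosts, 254 usable); 192.168.145.0/24 (143 hosts, 254 usable); 192.168.146.0/26 (32 hosts, 62 usable)


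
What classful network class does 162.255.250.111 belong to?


First octet: 162
Binary: 10100010
10xxxxxx -> Class B (128-191)
Class B, default mask 255.255.0.0 (/16)


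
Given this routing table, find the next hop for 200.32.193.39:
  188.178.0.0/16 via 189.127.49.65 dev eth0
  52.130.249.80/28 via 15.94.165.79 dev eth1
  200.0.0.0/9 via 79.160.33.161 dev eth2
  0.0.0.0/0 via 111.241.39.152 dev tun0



Longest prefix match for 200.32.193.39:
  /16 188.178.0.0: no
  /28 52.130.249.80: no
  /9 200.0.0.0: MATCH
  /0 0.0.0.0: MATCH
Selected: next-hop 79.160.33.161 via eth2 (matched /9)


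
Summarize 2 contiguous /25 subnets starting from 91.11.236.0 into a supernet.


Original prefix: /25
Number of subnets: 2 = 2^1
New prefix = 25 - 1 = 24
Supernet: 91.11.236.0/24


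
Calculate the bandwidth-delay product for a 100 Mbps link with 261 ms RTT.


BDP = bandwidth * RTT
= 100 Mbps * 261 ms
= 100 * 1e6 * 261 / 1000 bits
= 26100000 bits
= 3262500 bytes
= 3186.0352 KB
BDP = 26100000 bits (3262500 bytes)


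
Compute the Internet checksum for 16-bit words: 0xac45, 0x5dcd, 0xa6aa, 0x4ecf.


Sum all words (with carry folding):
+ 0xac45 = 0xac45
+ 0x5dcd = 0x0a13
+ 0xa6aa = 0xb0bd
+ 0x4ecf = 0xff8c
One's complement: ~0xff8c
Checksum = 0x0073


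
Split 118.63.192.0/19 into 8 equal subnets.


New prefix = 19 + 3 = 22
Each subnet has 1024 addresses
  118.63.192.0/22
  118.63.196.0/22
  118.63.200.0/22
  118.63.204.0/22
  118.63.208.0/22
  118.63.212.0/22
  118.63.216.0/22
  118.63.220.0/22
Subnets: 118.63.192.0/22, 118.63.196.0/22, 118.63.200.0/22, 118.63.204.0/22, 118.63.208.0/22, 118.63.212.0/22, 118.63.216.0/22, 118.63.220.0/22


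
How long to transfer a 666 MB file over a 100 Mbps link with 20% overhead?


Effective throughput = 100 * (1 - 20/100) = 80 Mbps
File size in Mb = 666 * 8 = 5328 Mb
Time = 5328 / 80
Time = 66.6 seconds


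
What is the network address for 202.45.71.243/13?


IP:   11001010.00101101.01000111.11110011
Mask: 11111111.11111000.00000000.00000000
AND operation:
Net:  11001010.00101000.00000000.00000000
Network: 202.40.0.0/13


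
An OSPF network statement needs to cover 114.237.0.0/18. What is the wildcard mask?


Subnet mask: 255.255.192.0
Wildcard = 255.255.255.255 - subnet mask
255 - 255 = 0
255 - 255 = 0
255 - 192 = 63
255 - 0 = 255
Wildcard: 0.0.63.255


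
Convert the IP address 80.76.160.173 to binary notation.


80 = 01010000
76 = 01001100
160 = 10100000
173 = 10101101
Binary: 01010000.01001100.10100000.10101101


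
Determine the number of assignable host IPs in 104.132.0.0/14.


Host bits = 32 - 14 = 18
Total addresses = 2^18 = 262144
Usable = total - 2 (network and broadcast)
Usable hosts: 262142


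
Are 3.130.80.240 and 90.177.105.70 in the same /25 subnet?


Mask: 255.255.255.128
3.130.80.240 AND mask = 3.130.80.128
90.177.105.70 AND mask = 90.177.105.0
No, different subnets (3.130.80.128 vs 90.177.105.0)


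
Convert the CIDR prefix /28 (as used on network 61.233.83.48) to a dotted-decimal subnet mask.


/28 means 28 network bits, 4 host bits
Binary: 11111111111111111111111111110000
Mask: 255.255.255.240


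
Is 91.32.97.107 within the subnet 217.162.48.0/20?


Subnet network: 217.162.48.0
Test IP AND mask: 91.32.96.0
No, 91.32.97.107 is not in 217.162.48.0/20


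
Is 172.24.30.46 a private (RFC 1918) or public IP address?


RFC 1918 private ranges:
  10.0.0.0/8 (10.0.0.0 - 10.255.255.255)
  172.16.0.0/12 (172.16.0.0 - 172.31.255.255)
  192.168.0.0/16 (192.168.0.0 - 192.168.255.255)
Private (in 172.16.0.0/12)


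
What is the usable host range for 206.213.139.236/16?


Network: 206.213.0.0
Broadcast: 206.213.255.255
First usable = network + 1
Last usable = broadcast - 1
Range: 206.213.0.1 to 206.213.255.254


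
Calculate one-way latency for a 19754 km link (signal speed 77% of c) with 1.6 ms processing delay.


Speed = 0.77 * 3e5 km/s = 231000 km/s
Propagation delay = 19754 / 231000 = 0.0855 s = 85.5152 ms
Processing delay = 1.6 ms
Total one-way latency = 87.1152 ms


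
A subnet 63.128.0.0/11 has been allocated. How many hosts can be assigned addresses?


Host bits = 32 - 11 = 21
Total addresses = 2^21 = 2097152
Usable = total - 2 (network and broadcast)
Usable hosts: 2097150


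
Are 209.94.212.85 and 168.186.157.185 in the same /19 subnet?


Mask: 255.255.224.0
209.94.212.85 AND mask = 209.94.192.0
168.186.157.185 AND mask = 168.186.128.0
No, different subnets (209.94.192.0 vs 168.186.128.0)


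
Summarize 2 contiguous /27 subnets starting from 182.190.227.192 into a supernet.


Original prefix: /27
Number of subnets: 2 = 2^1
New prefix = 27 - 1 = 26
Supernet: 182.190.227.192/26


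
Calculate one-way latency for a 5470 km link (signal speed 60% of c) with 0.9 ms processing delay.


Speed = 0.6 * 3e5 km/s = 180000 km/s
Propagation delay = 5470 / 180000 = 0.0304 s = 30.3889 ms
Processing delay = 0.9 ms
Total one-way latency = 31.2889 ms


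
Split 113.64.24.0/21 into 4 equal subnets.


New prefix = 21 + 2 = 23
Each subnet has 512 addresses
  113.64.24.0/23
  113.64.26.0/23
  113.64.28.0/23
  113.64.30.0/23
Subnets: 113.64.24.0/23, 113.64.26.0/23, 113.64.28.0/23, 113.64.30.0/23


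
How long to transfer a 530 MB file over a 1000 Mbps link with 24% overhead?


Effective throughput = 1000 * (1 - 24/100) = 760 Mbps
File size in Mb = 530 * 8 = 4240 Mb
Time = 4240 / 760
Time = 5.5789 seconds


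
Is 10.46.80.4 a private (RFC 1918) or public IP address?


RFC 1918 private ranges:
  10.0.0.0/8 (10.0.0.0 - 10.255.255.255)
  172.16.0.0/12 (172.16.0.0 - 172.31.255.255)
  192.168.0.0/16 (192.168.0.0 - 192.168.255.255)
Private (in 10.0.0.0/8)


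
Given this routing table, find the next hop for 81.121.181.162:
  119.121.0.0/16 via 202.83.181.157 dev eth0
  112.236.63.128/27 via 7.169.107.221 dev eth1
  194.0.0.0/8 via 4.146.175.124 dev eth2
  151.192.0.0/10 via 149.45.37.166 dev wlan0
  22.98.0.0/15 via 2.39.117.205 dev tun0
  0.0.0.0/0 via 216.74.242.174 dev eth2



Longest prefix match for 81.121.181.162:
  /16 119.121.0.0: no
  /27 112.236.63.128: no
  /8 194.0.0.0: no
  /10 151.192.0.0: no
  /15 22.98.0.0: no
  /0 0.0.0.0: MATCH
Selected: next-hop 216.74.242.174 via eth2 (matched /0)


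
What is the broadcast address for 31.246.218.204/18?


Network: 31.246.192.0/18
Host bits = 14
Set all host bits to 1:
Broadcast: 31.246.255.255


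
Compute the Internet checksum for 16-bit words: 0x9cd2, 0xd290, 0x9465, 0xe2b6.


Sum all words (with carry folding):
+ 0x9cd2 = 0x9cd2
+ 0xd290 = 0x6f63
+ 0x9465 = 0x03c9
+ 0xe2b6 = 0xe67f
One's complement: ~0xe67f
Checksum = 0x1980


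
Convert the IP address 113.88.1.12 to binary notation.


113 = 01110001
88 = 01011000
1 = 00000001
12 = 00001100
Binary: 01110001.01011000.00000001.00001100


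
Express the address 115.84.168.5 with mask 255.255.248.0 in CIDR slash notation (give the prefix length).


Binary: 11111111.11111111.11111000.00000000
Count leading 1s
Prefix: /21


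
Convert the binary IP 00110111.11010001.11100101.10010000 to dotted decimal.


00110111 = 55
11010001 = 209
11100101 = 229
10010000 = 144
IP: 55.209.229.144


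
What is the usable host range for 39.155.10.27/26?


Network: 39.155.10.0
Broadcast: 39.155.10.63
First usable = network + 1
Last usable = broadcast - 1
Range: 39.155.10.1 to 39.155.10.62


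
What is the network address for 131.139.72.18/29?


IP:   10000011.10001011.01001000.00010010
Mask: 11111111.11111111.11111111.11111000
AND operation:
Net:  10000011.10001011.01001000.00010000
Network: 131.139.72.16/29


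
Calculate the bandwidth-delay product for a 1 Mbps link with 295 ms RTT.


BDP = bandwidth * RTT
= 1 Mbps * 295 ms
= 1 * 1e6 * 295 / 1000 bits
= 295000 bits
= 36875 bytes
= 36.0107 KB
BDP = 295000 bits (36875 bytes)


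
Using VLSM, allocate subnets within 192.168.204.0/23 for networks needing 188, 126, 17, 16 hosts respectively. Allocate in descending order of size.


188 hosts -> /24 (254 usable): 192.168.204.0/24
126 hosts -> /25 (126 usable): 192.168.205.0/25
17 hosts -> /27 (30 usable): 192.168.205.128/27
16 hosts -> /27 (30 usable): 192.168.205.160/27
Allocation: 192.168.204.0/24 (188 hosts, 254 usable); 192.168.205.0/25 (126 hosts, 126 usable); 192.168.205.128/27 (17 hosts, 30 usable); 192.168.205.160/27 (16 hosts, 30 usable)


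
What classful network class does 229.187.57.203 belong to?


First octet: 229
Binary: 11100101
1110xxxx -> Class D (224-239)
Class D (multicast), default mask N/A


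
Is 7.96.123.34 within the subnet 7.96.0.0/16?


Subnet network: 7.96.0.0
Test IP AND mask: 7.96.0.0
Yes, 7.96.123.34 is in 7.96.0.0/16


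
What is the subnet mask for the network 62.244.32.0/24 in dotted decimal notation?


/24 means 24 network bits, 8 host bits
Binary: 11111111111111111111111100000000
Mask: 255.255.255.0


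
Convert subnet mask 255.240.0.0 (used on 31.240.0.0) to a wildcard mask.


Subnet mask: 255.240.0.0
Wildcard = 255.255.255.255 - subnet mask
255 - 255 = 0
255 - 240 = 15
255 - 0 = 255
255 - 0 = 255
Wildcard: 0.15.255.255


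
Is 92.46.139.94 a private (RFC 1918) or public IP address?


RFC 1918 private ranges:
  10.0.0.0/8 (10.0.0.0 - 10.255.255.255)
  172.16.0.0/12 (172.16.0.0 - 172.31.255.255)
  192.168.0.0/16 (192.168.0.0 - 192.168.255.255)
Public (not in any RFC 1918 range)


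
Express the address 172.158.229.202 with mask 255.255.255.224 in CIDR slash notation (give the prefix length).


Binary: 11111111.11111111.11111111.11100000
Count leading 1s
Prefix: /27


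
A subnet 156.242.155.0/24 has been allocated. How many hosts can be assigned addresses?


Host bits = 32 - 24 = 8
Total addresses = 2^8 = 256
Usable = total - 2 (network and broadcast)
Usable hosts: 254


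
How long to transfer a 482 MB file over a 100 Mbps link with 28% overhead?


Effective throughput = 100 * (1 - 28/100) = 72 Mbps
File size in Mb = 482 * 8 = 3856 Mb
Time = 3856 / 72
Time = 53.5556 seconds


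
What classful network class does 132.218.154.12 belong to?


First octet: 132
Binary: 10000100
10xxxxxx -> Class B (128-191)
Class B, default mask 255.255.0.0 (/16)


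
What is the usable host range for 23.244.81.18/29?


Network: 23.244.81.16
Broadcast: 23.244.81.23
First usable = network + 1
Last usable = broadcast - 1
Range: 23.244.81.17 to 23.244.81.22


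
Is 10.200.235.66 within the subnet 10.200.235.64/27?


Subnet network: 10.200.235.64
Test IP AND mask: 10.200.235.64
Yes, 10.200.235.66 is in 10.200.235.64/27


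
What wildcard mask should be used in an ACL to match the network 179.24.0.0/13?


Subnet mask: 255.248.0.0
Wildcard = 255.255.255.255 - subnet mask
255 - 255 = 0
255 - 248 = 7
255 - 0 = 255
255 - 0 = 255
Wildcard: 0.7.255.255


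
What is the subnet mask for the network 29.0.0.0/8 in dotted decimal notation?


/8 means 8 network bits, 24 host bits
Binary: 11111111000000000000000000000000
Mask: 255.0.0.0


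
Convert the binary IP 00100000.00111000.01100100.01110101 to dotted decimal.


00100000 = 32
00111000 = 56
01100100 = 100
01110101 = 117
IP: 32.56.100.117


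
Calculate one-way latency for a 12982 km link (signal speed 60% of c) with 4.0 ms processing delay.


Speed = 0.6 * 3e5 km/s = 180000 km/s
Propagation delay = 12982 / 180000 = 0.0721 s = 72.1222 ms
Processing delay = 4.0 ms
Total one-way latency = 76.1222 ms


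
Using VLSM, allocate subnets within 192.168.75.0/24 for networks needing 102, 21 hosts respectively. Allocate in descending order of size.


102 hosts -> /25 (126 usable): 192.168.75.0/25
21 hosts -> /27 (30 usable): 192.168.75.128/27
Allocation: 192.168.75.0/25 (102 hosts, 126 usable); 192.168.75.128/27 (21 hosts, 30 usable)


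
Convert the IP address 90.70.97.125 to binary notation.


90 = 01011010
70 = 01000110
97 = 01100001
125 = 01111101
Binary: 01011010.01000110.01100001.01111101


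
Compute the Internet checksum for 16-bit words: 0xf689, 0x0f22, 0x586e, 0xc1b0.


Sum all words (with carry folding):
+ 0xf689 = 0xf689
+ 0x0f22 = 0x05ac
+ 0x586e = 0x5e1a
+ 0xc1b0 = 0x1fcb
One's complement: ~0x1fcb
Checksum = 0xe034


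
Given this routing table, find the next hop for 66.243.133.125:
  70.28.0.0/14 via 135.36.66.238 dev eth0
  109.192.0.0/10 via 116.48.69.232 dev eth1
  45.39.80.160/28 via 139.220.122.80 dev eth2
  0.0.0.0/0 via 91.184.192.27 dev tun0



Longest prefix match for 66.243.133.125:
  /14 70.28.0.0: no
  /10 109.192.0.0: no
  /28 45.39.80.160: no
  /0 0.0.0.0: MATCH
Selected: next-hop 91.184.192.27 via tun0 (matched /0)


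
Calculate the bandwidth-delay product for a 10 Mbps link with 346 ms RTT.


BDP = bandwidth * RTT
= 10 Mbps * 346 ms
= 10 * 1e6 * 346 / 1000 bits
= 3460000 bits
= 432500 bytes
= 422.3633 KB
BDP = 3460000 bits (432500 bytes)


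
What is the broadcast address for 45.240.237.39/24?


Network: 45.240.237.0/24
Host bits = 8
Set all host bits to 1:
Broadcast: 45.240.237.255


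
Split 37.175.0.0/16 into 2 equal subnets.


New prefix = 16 + 1 = 17
Each subnet has 32768 addresses
  37.175.0.0/17
  37.175.128.0/17
Subnets: 37.175.0.0/17, 37.175.128.0/17


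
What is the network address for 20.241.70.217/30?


IP:   00010100.11110001.01000110.11011001
Mask: 11111111.11111111.11111111.11111100
AND operation:
Net:  00010100.11110001.01000110.11011000
Network: 20.241.70.216/30


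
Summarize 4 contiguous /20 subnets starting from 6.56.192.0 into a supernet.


Original prefix: /20
Number of subnets: 4 = 2^2
New prefix = 20 - 2 = 18
Supernet: 6.56.192.0/18


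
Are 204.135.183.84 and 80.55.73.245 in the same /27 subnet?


Mask: 255.255.255.224
204.135.183.84 AND mask = 204.135.183.64
80.55.73.245 AND mask = 80.55.73.224
No, different subnets (204.135.183.64 vs 80.55.73.224)


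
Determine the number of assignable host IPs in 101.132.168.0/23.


Host bits = 32 - 23 = 9
Total addresses = 2^9 = 512
Usable = total - 2 (network and broadcast)
Usable hosts: 510


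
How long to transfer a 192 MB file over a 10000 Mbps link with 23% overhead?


Effective throughput = 10000 * (1 - 23/100) = 7700 Mbps
File size in Mb = 192 * 8 = 1536 Mb
Time = 1536 / 7700
Time = 0.1995 seconds


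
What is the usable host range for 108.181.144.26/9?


Network: 108.128.0.0
Broadcast: 108.255.255.255
First usable = network + 1
Last usable = broadcast - 1
Range: 108.128.0.1 to 108.255.255.254


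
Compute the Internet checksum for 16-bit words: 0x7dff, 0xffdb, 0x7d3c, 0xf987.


Sum all words (with carry folding):
+ 0x7dff = 0x7dff
+ 0xffdb = 0x7ddb
+ 0x7d3c = 0xfb17
+ 0xf987 = 0xf49f
One's complement: ~0xf49f
Checksum = 0x0b60


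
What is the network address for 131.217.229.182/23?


IP:   10000011.11011001.11100101.10110110
Mask: 11111111.11111111.11111110.00000000
AND operation:
Net:  10000011.11011001.11100100.00000000
Network: 131.217.228.0/23


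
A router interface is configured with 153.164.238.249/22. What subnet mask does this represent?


/22 means 22 network bits, 10 host bits
Binary: 11111111111111111111110000000000
Mask: 255.255.252.0


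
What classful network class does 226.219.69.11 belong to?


First octet: 226
Binary: 11100010
1110xxxx -> Class D (224-239)
Class D (multicast), default mask N/A


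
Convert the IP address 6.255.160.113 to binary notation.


6 = 00000110
255 = 11111111
160 = 10100000
113 = 01110001
Binary: 00000110.11111111.10100000.01110001


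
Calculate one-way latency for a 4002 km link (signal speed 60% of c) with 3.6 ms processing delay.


Speed = 0.6 * 3e5 km/s = 180000 km/s
Propagation delay = 4002 / 180000 = 0.0222 s = 22.2333 ms
Processing delay = 3.6 ms
Total one-way latency = 25.8333 ms


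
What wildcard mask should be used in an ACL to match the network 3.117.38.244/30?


Subnet mask: 255.255.255.252
Wildcard = 255.255.255.255 - subnet mask
255 - 255 = 0
255 - 255 = 0
255 - 255 = 0
255 - 252 = 3
Wildcard: 0.0.0.3


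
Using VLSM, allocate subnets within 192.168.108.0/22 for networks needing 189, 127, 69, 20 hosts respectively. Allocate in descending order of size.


189 hosts -> /24 (254 usable): 192.168.108.0/24
127 hosts -> /24 (254 usable): 192.168.109.0/24
69 hosts -> /25 (126 usable): 192.168.110.0/25
20 hosts -> /27 (30 usable): 192.168.110.128/27
Allocation: 192.168.108.0/24 (189 hosts, 254 usable); 192.168.109.0/24 (127 hosts, 254 usable); 192.168.110.0/25 (69 hosts, 126 usable); 192.168.110.128/27 (20 hosts, 30 usable)


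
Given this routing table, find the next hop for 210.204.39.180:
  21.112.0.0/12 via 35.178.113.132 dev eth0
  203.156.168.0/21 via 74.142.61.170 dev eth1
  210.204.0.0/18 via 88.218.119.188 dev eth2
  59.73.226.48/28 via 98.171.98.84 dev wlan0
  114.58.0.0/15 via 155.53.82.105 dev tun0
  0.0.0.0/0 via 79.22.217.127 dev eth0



Longest prefix match for 210.204.39.180:
  /12 21.112.0.0: no
  /21 203.156.168.0: no
  /18 210.204.0.0: MATCH
  /28 59.73.226.48: no
  /15 114.58.0.0: no
  /0 0.0.0.0: MATCH
Selected: next-hop 88.218.119.188 via eth2 (matched /18)


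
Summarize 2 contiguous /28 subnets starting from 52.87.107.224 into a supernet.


Original prefix: /28
Number of subnets: 2 = 2^1
New prefix = 28 - 1 = 27
Supernet: 52.87.107.224/27


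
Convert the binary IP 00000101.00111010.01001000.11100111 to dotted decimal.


00000101 = 5
00111010 = 58
01001000 = 72
11100111 = 231
IP: 5.58.72.231


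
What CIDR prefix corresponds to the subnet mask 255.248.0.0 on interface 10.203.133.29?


Binary: 11111111.11111000.00000000.00000000
Count leading 1s
Prefix: /13


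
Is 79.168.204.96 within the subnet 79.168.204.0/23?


Subnet network: 79.168.204.0
Test IP AND mask: 79.168.204.0
Yes, 79.168.204.96 is in 79.168.204.0/23


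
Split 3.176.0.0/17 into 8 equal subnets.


New prefix = 17 + 3 = 20
Each subnet has 4096 addresses
  3.176.0.0/20
  3.176.16.0/20
  3.176.32.0/20
  3.176.48.0/20
  3.176.64.0/20
  3.176.80.0/20
  3.176.96.0/20
  3.176.112.0/20
Subnets: 3.176.0.0/20, 3.176.16.0/20, 3.176.32.0/20, 3.176.48.0/20, 3.176.64.0/20, 3.176.80.0/20, 3.176.96.0/20, 3.176.112.0/20


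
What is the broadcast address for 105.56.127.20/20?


Network: 105.56.112.0/20
Host bits = 12
Set all host bits to 1:
Broadcast: 105.56.127.255


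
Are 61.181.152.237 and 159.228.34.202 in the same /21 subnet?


Mask: 255.255.248.0
61.181.152.237 AND mask = 61.181.152.0
159.228.34.202 AND mask = 159.228.32.0
No, different subnets (61.181.152.0 vs 159.228.32.0)


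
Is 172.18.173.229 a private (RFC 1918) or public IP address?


RFC 1918 private ranges:
  10.0.0.0/8 (10.0.0.0 - 10.255.255.255)
  172.16.0.0/12 (172.16.0.0 - 172.31.255.255)
  192.168.0.0/16 (192.168.0.0 - 192.168.255.255)
Private (in 172.16.0.0/12)


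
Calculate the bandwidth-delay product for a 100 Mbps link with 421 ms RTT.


BDP = bandwidth * RTT
= 100 Mbps * 421 ms
= 100 * 1e6 * 421 / 1000 bits
= 42100000 bits
= 5262500 bytes
= 5139.1602 KB
BDP = 42100000 bits (5262500 bytes)


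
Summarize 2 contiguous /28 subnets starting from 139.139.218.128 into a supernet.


Original prefix: /28
Number of subnets: 2 = 2^1
New prefix = 28 - 1 = 27
Supernet: 139.139.218.128/27


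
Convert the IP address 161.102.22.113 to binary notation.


161 = 10100001
102 = 01100110
22 = 00010110
113 = 01110001
Binary: 10100001.01100110.00010110.01110001


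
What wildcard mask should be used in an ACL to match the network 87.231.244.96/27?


Subnet mask: 255.255.255.224
Wildcard = 255.255.255.255 - subnet mask
255 - 255 = 0
255 - 255 = 0
255 - 255 = 0
255 - 224 = 31
Wildcard: 0.0.0.31


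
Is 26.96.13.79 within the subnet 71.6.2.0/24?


Subnet network: 71.6.2.0
Test IP AND mask: 26.96.13.0
No, 26.96.13.79 is not in 71.6.2.0/24


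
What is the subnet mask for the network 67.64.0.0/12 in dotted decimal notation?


/12 means 12 network bits, 20 host bits
Binary: 11111111111100000000000000000000
Mask: 255.240.0.0


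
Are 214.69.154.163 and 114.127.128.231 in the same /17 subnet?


Mask: 255.255.128.0
214.69.154.163 AND mask = 214.69.128.0
114.127.128.231 AND mask = 114.127.128.0
No, different subnets (214.69.128.0 vs 114.127.128.0)


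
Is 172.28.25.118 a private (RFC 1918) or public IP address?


RFC 1918 private ranges:
  10.0.0.0/8 (10.0.0.0 - 10.255.255.255)
  172.16.0.0/12 (172.16.0.0 - 172.31.255.255)
  192.168.0.0/16 (192.168.0.0 - 192.168.255.255)
Private (in 172.16.0.0/12)


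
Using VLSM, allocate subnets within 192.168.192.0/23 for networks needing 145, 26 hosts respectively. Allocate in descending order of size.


145 hosts -> /24 (254 usable): 192.168.192.0/24
26 hosts -> /27 (30 usable): 192.168.193.0/27
Allocation: 192.168.192.0/24 (145 hosts, 254 usable); 192.168.193.0/27 (26 hosts, 30 usable)


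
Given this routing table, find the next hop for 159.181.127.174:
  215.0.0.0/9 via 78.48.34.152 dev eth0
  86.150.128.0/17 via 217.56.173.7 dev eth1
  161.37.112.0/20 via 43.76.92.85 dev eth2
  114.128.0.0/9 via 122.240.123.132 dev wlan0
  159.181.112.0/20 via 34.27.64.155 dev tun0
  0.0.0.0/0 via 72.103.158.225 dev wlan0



Longest prefix match for 159.181.127.174:
  /9 215.0.0.0: no
  /17 86.150.128.0: no
  /20 161.37.112.0: no
  /9 114.128.0.0: no
  /20 159.181.112.0: MATCH
  /0 0.0.0.0: MATCH
Selected: next-hop 34.27.64.155 via tun0 (matched /20)


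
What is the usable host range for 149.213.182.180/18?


Network: 149.213.128.0
Broadcast: 149.213.191.255
First usable = network + 1
Last usable = broadcast - 1
Range: 149.213.128.1 to 149.213.191.254


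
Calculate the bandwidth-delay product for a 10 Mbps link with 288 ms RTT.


BDP = bandwidth * RTT
= 10 Mbps * 288 ms
= 10 * 1e6 * 288 / 1000 bits
= 2880000 bits
= 360000 bytes
= 351.5625 KB
BDP = 2880000 bits (360000 bytes)


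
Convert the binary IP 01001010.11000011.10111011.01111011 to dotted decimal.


01001010 = 74
11000011 = 195
10111011 = 187
01111011 = 123
IP: 74.195.187.123


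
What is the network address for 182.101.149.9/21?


IP:   10110110.01100101.10010101.00001001
Mask: 11111111.11111111.11111000.00000000
AND operation:
Net:  10110110.01100101.10010000.00000000
Network: 182.101.144.0/21


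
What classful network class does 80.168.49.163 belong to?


First octet: 80
Binary: 01010000
0xxxxxxx -> Class A (1-126)
Class A, default mask 255.0.0.0 (/8)


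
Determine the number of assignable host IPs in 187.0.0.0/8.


Host bits = 32 - 8 = 24
Total addresses = 2^24 = 16777216
Usable = total - 2 (network and broadcast)
Usable hosts: 16777214


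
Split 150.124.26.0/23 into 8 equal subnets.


New prefix = 23 + 3 = 26
Each subnet has 64 addresses
  150.124.26.0/26
  150.124.26.64/26
  150.124.26.128/26
  150.124.26.192/26
  150.124.27.0/26
  150.124.27.64/26
  150.124.27.128/26
  150.124.27.192/26
Subnets: 150.124.26.0/26, 150.124.26.64/26, 150.124.26.128/26, 150.124.26.192/26, 150.124.27.0/26, 150.124.27.64/26, 150.124.27.128/26, 150.124.27.192/26


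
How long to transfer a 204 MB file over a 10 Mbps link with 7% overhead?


Effective throughput = 10 * (1 - 7/100) = 9.3 Mbps
File size in Mb = 204 * 8 = 1632 Mb
Time = 1632 / 9.3
Time = 175.4839 seconds


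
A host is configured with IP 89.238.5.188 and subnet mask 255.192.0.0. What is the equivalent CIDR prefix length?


Binary: 11111111.11000000.00000000.00000000
Count leading 1s
Prefix: /10


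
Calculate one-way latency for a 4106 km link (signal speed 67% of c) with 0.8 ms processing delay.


Speed = 0.67 * 3e5 km/s = 201000 km/s
Propagation delay = 4106 / 201000 = 0.0204 s = 20.4279 ms
Processing delay = 0.8 ms
Total one-way latency = 21.2279 ms


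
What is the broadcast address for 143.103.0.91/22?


Network: 143.103.0.0/22
Host bits = 10
Set all host bits to 1:
Broadcast: 143.103.3.255


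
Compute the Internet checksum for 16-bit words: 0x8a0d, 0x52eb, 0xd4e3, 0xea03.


Sum all words (with carry folding):
+ 0x8a0d = 0x8a0d
+ 0x52eb = 0xdcf8
+ 0xd4e3 = 0xb1dc
+ 0xea03 = 0x9be0
One's complement: ~0x9be0
Checksum = 0x641f


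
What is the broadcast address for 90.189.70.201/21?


Network: 90.189.64.0/21
Host bits = 11
Set all host bits to 1:
Broadcast: 90.189.71.255


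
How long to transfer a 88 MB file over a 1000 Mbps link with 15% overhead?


Effective throughput = 1000 * (1 - 15/100) = 850 Mbps
File size in Mb = 88 * 8 = 704 Mb
Time = 704 / 850
Time = 0.8282 seconds


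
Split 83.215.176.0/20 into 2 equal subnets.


New prefix = 20 + 1 = 21
Each subnet has 2048 addresses
  83.215.176.0/21
  83.215.184.0/21
Subnets: 83.215.176.0/21, 83.215.184.0/21


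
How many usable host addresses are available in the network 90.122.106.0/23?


Host bits = 32 - 23 = 9
Total addresses = 2^9 = 512
Usable = total - 2 (network and broadcast)
Usable hosts: 510


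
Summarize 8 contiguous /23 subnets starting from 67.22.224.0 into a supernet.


Original prefix: /23
Number of subnets: 8 = 2^3
New prefix = 23 - 3 = 20
Supernet: 67.22.224.0/20


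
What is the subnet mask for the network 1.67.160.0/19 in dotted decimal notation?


/19 means 19 network bits, 13 host bits
Binary: 11111111111111111110000000000000
Mask: 255.255.224.0


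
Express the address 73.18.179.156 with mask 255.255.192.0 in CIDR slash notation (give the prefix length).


Binary: 11111111.11111111.11000000.00000000
Count leading 1s
Prefix: /18


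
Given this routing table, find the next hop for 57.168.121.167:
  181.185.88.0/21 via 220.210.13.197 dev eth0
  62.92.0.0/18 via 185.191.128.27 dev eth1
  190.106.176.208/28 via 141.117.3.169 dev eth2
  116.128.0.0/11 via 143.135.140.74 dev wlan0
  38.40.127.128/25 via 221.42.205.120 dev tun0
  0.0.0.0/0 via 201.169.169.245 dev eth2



Longest prefix match for 57.168.121.167:
  /21 181.185.88.0: no
  /18 62.92.0.0: no
  /28 190.106.176.208: no
  /11 116.128.0.0: no
  /25 38.40.127.128: no
  /0 0.0.0.0: MATCH
Selected: next-hop 201.169.169.245 via eth2 (matched /0)


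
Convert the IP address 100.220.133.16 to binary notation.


100 = 01100100
220 = 11011100
133 = 10000101
16 = 00010000
Binary: 01100100.11011100.10000101.00010000


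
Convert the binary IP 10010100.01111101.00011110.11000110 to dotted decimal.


10010100 = 148
01111101 = 125
00011110 = 30
11000110 = 198
IP: 148.125.30.198


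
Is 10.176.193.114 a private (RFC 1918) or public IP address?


RFC 1918 private ranges:
  10.0.0.0/8 (10.0.0.0 - 10.255.255.255)
  172.16.0.0/12 (172.16.0.0 - 172.31.255.255)
  192.168.0.0/16 (192.168.0.0 - 192.168.255.255)
Private (in 10.0.0.0/8)


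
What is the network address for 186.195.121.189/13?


IP:   10111010.11000011.01111001.10111101
Mask: 11111111.11111000.00000000.00000000
AND operation:
Net:  10111010.11000000.00000000.00000000
Network: 186.192.0.0/13


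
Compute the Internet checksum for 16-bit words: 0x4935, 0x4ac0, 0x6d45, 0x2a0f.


Sum all words (with carry folding):
+ 0x4935 = 0x4935
+ 0x4ac0 = 0x93f5
+ 0x6d45 = 0x013b
+ 0x2a0f = 0x2b4a
One's complement: ~0x2b4a
Checksum = 0xd4b5
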